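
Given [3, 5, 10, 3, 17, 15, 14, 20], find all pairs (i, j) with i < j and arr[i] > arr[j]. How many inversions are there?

Finding inversions in [3, 5, 10, 3, 17, 15, 14, 20]:

(1, 3): arr[1]=5 > arr[3]=3
(2, 3): arr[2]=10 > arr[3]=3
(4, 5): arr[4]=17 > arr[5]=15
(4, 6): arr[4]=17 > arr[6]=14
(5, 6): arr[5]=15 > arr[6]=14

Total inversions: 5

The array has 5 inversion(s): (1,3), (2,3), (4,5), (4,6), (5,6). Each pair (i,j) satisfies i < j and arr[i] > arr[j].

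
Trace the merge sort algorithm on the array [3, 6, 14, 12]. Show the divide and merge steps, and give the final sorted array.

Merge sort trace:

Split: [3, 6, 14, 12] -> [3, 6] and [14, 12]
  Split: [3, 6] -> [3] and [6]
  Merge: [3] + [6] -> [3, 6]
  Split: [14, 12] -> [14] and [12]
  Merge: [14] + [12] -> [12, 14]
Merge: [3, 6] + [12, 14] -> [3, 6, 12, 14]

Final sorted array: [3, 6, 12, 14]

The merge sort proceeds by recursively splitting the array and merging sorted halves.
After all merges, the sorted array is [3, 6, 12, 14].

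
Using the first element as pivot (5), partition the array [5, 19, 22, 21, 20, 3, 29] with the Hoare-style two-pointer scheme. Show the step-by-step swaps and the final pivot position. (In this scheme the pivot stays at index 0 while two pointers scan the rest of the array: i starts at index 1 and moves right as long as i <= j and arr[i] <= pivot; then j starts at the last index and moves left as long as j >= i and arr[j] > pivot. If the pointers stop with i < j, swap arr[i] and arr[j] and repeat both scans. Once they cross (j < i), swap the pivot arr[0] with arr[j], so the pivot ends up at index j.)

Hoare-style two-pointer partition with pivot = 5:

Initial array: [5, 19, 22, 21, 20, 3, 29]

Pointers start at i = 1, j = 6.
i stops at index 1 (arr[1]=19 > 5), j stops at index 5 (arr[5]=3 <= 5): swap arr[1] and arr[5], array becomes [5, 3, 22, 21, 20, 19, 29]
i ends at 2, j ends at 1: the pointers have crossed (j < i), so scanning stops.

Swap pivot arr[0] with arr[1] to place pivot at position 1: [3, 5, 22, 21, 20, 19, 29]
Pivot position: 1

After partitioning with pivot 5, the array becomes [3, 5, 22, 21, 20, 19, 29]. The pivot is placed at index 1. All elements to the left of the pivot are <= 5, and all elements to the right are > 5.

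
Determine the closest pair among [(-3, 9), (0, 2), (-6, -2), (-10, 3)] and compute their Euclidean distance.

Computing all pairwise distances among 4 points:

d((-3, 9), (0, 2)) = 7.6158
d((-3, 9), (-6, -2)) = 11.4018
d((-3, 9), (-10, 3)) = 9.2195
d((0, 2), (-6, -2)) = 7.2111
d((0, 2), (-10, 3)) = 10.0499
d((-6, -2), (-10, 3)) = 6.4031 <-- minimum

Closest pair: (-6, -2) and (-10, 3) with distance 6.4031

The closest pair is (-6, -2) and (-10, 3) with Euclidean distance 6.4031. For 4 points, brute-force pairwise comparison is shown above. For large n, the divide-and-conquer algorithm (sort by x, recurse on halves, check the dividing strip) achieves O(n log n).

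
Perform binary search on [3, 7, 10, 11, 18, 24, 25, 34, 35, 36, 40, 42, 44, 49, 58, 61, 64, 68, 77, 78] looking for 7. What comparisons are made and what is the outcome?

Binary search for 7 in [3, 7, 10, 11, 18, 24, 25, 34, 35, 36, 40, 42, 44, 49, 58, 61, 64, 68, 77, 78]:

lo=0, hi=19, mid=9, arr[mid]=36 -> 36 > 7, search left half
lo=0, hi=8, mid=4, arr[mid]=18 -> 18 > 7, search left half
lo=0, hi=3, mid=1, arr[mid]=7 -> Found target at index 1!

Binary search finds 7 at index 1 after 3 comparisons. The search repeatedly halves the search space by comparing with the middle element.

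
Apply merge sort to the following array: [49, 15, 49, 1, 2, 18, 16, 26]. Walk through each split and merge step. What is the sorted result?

Merge sort trace:

Split: [49, 15, 49, 1, 2, 18, 16, 26] -> [49, 15, 49, 1] and [2, 18, 16, 26]
  Split: [49, 15, 49, 1] -> [49, 15] and [49, 1]
    Split: [49, 15] -> [49] and [15]
    Merge: [49] + [15] -> [15, 49]
    Split: [49, 1] -> [49] and [1]
    Merge: [49] + [1] -> [1, 49]
  Merge: [15, 49] + [1, 49] -> [1, 15, 49, 49]
  Split: [2, 18, 16, 26] -> [2, 18] and [16, 26]
    Split: [2, 18] -> [2] and [18]
    Merge: [2] + [18] -> [2, 18]
    Split: [16, 26] -> [16] and [26]
    Merge: [16] + [26] -> [16, 26]
  Merge: [2, 18] + [16, 26] -> [2, 16, 18, 26]
Merge: [1, 15, 49, 49] + [2, 16, 18, 26] -> [1, 2, 15, 16, 18, 26, 49, 49]

Final sorted array: [1, 2, 15, 16, 18, 26, 49, 49]

The merge sort proceeds by recursively splitting the array and merging sorted halves.
After all merges, the sorted array is [1, 2, 15, 16, 18, 26, 49, 49].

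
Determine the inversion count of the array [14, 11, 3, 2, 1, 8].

Finding inversions in [14, 11, 3, 2, 1, 8]:

(0, 1): arr[0]=14 > arr[1]=11
(0, 2): arr[0]=14 > arr[2]=3
(0, 3): arr[0]=14 > arr[3]=2
(0, 4): arr[0]=14 > arr[4]=1
(0, 5): arr[0]=14 > arr[5]=8
(1, 2): arr[1]=11 > arr[2]=3
(1, 3): arr[1]=11 > arr[3]=2
(1, 4): arr[1]=11 > arr[4]=1
(1, 5): arr[1]=11 > arr[5]=8
(2, 3): arr[2]=3 > arr[3]=2
(2, 4): arr[2]=3 > arr[4]=1
(3, 4): arr[3]=2 > arr[4]=1

Total inversions: 12

The array has 12 inversion(s): (0,1), (0,2), (0,3), (0,4), (0,5), (1,2), (1,3), (1,4), (1,5), (2,3), (2,4), (3,4). Each pair (i,j) satisfies i < j and arr[i] > arr[j].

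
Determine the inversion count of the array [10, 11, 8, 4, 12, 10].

Finding inversions in [10, 11, 8, 4, 12, 10]:

(0, 2): arr[0]=10 > arr[2]=8
(0, 3): arr[0]=10 > arr[3]=4
(1, 2): arr[1]=11 > arr[2]=8
(1, 3): arr[1]=11 > arr[3]=4
(1, 5): arr[1]=11 > arr[5]=10
(2, 3): arr[2]=8 > arr[3]=4
(4, 5): arr[4]=12 > arr[5]=10

Total inversions: 7

The array has 7 inversion(s): (0,2), (0,3), (1,2), (1,3), (1,5), (2,3), (4,5). Each pair (i,j) satisfies i < j and arr[i] > arr[j].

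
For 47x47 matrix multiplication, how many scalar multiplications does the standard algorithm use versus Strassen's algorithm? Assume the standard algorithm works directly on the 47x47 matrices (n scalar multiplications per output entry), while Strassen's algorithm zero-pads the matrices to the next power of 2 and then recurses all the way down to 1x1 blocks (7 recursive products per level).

Matrix multiplication for 47x47 matrices:

Strassen's algorithm requires power-of-2 dimensions. Pad 47x47 to 64x64 (next power of 2).

Standard algorithm: 47^3 = 103823 multiplications
Strassen's algorithm: 7^(log2(64)) = 7^6 = 117649 multiplications
Difference: 103823 - 117649 = -13826 (Strassen uses MORE here due to padding overhead — for small or just-over-power-of-2 n, padding can outweigh the per-level savings)

Standard: 103823 multiplications (47^3). Strassen: 117649 multiplications (7^6, after padding to 64x64). Strassen reduces 8 recursive multiplications to 7 at each level.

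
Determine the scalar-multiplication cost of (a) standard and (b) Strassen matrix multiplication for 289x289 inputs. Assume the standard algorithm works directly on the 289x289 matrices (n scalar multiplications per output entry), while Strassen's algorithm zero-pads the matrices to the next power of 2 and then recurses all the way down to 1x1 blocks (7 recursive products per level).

Matrix multiplication for 289x289 matrices:

Strassen's algorithm requires power-of-2 dimensions. Pad 289x289 to 512x512 (next power of 2).

Standard algorithm: 289^3 = 24137569 multiplications
Strassen's algorithm: 7^(log2(512)) = 7^9 = 40353607 multiplications
Difference: 24137569 - 40353607 = -16216038 (Strassen uses MORE here due to padding overhead — for small or just-over-power-of-2 n, padding can outweigh the per-level savings)

Standard: 24137569 multiplications (289^3). Strassen: 40353607 multiplications (7^9, after padding to 512x512). Strassen reduces 8 recursive multiplications to 7 at each level.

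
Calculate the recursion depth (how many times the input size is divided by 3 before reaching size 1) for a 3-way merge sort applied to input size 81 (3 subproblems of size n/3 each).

For divide and conquer with division factor 3:

Problem sizes at each level:
Level 0: 81
Level 1: 27
Level 2: 9
Level 3: 3
Level 4: 1

The root is level 0 and the size-1 base case is level 4 (the tree spans levels 0 through 4, i.e. 5 levels counting the root), so the depth is the number of divisions: log_3(81) = 4

The recursion tree depth is log_3(81) = 4. At each level, the problem size is divided by 3, so it takes 4 divisions to reduce to a base case of size 1. The algorithm makes 3 recursive calls at each level.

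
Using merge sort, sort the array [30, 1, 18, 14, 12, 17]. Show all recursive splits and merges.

Merge sort trace:

Split: [30, 1, 18, 14, 12, 17] -> [30, 1, 18] and [14, 12, 17]
  Split: [30, 1, 18] -> [30] and [1, 18]
    Split: [1, 18] -> [1] and [18]
    Merge: [1] + [18] -> [1, 18]
  Merge: [30] + [1, 18] -> [1, 18, 30]
  Split: [14, 12, 17] -> [14] and [12, 17]
    Split: [12, 17] -> [12] and [17]
    Merge: [12] + [17] -> [12, 17]
  Merge: [14] + [12, 17] -> [12, 14, 17]
Merge: [1, 18, 30] + [12, 14, 17] -> [1, 12, 14, 17, 18, 30]

Final sorted array: [1, 12, 14, 17, 18, 30]

The merge sort proceeds by recursively splitting the array and merging sorted halves.
After all merges, the sorted array is [1, 12, 14, 17, 18, 30].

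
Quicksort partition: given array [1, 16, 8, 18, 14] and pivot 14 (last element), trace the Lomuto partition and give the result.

Lomuto partition with pivot = 14:

Initial array: [1, 16, 8, 18, 14]

arr[0]=1 <= 14: swap with position 0, array becomes [1, 16, 8, 18, 14]
arr[1]=16 > 14: no swap
arr[2]=8 <= 14: swap with position 1, array becomes [1, 8, 16, 18, 14]
arr[3]=18 > 14: no swap

Place pivot at position 2: [1, 8, 14, 18, 16]
Pivot position: 2

After partitioning with pivot 14, the array becomes [1, 8, 14, 18, 16]. The pivot is placed at index 2. All elements to the left of the pivot are <= 14, and all elements to the right are > 14.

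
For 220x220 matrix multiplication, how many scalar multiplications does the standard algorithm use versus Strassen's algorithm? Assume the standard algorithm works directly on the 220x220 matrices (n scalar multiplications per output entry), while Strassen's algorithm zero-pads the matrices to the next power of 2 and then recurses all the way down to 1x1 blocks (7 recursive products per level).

Matrix multiplication for 220x220 matrices:

Strassen's algorithm requires power-of-2 dimensions. Pad 220x220 to 256x256 (next power of 2).

Standard algorithm: 220^3 = 10648000 multiplications
Strassen's algorithm: 7^(log2(256)) = 7^8 = 5764801 multiplications
Savings: 10648000 - 5764801 = 4883199 multiplications

Standard: 10648000 multiplications (220^3). Strassen: 5764801 multiplications (7^8, after padding to 256x256). Strassen reduces 8 recursive multiplications to 7 at each level.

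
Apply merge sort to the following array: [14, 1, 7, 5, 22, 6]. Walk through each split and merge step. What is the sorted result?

Merge sort trace:

Split: [14, 1, 7, 5, 22, 6] -> [14, 1, 7] and [5, 22, 6]
  Split: [14, 1, 7] -> [14] and [1, 7]
    Split: [1, 7] -> [1] and [7]
    Merge: [1] + [7] -> [1, 7]
  Merge: [14] + [1, 7] -> [1, 7, 14]
  Split: [5, 22, 6] -> [5] and [22, 6]
    Split: [22, 6] -> [22] and [6]
    Merge: [22] + [6] -> [6, 22]
  Merge: [5] + [6, 22] -> [5, 6, 22]
Merge: [1, 7, 14] + [5, 6, 22] -> [1, 5, 6, 7, 14, 22]

Final sorted array: [1, 5, 6, 7, 14, 22]

The merge sort proceeds by recursively splitting the array and merging sorted halves.
After all merges, the sorted array is [1, 5, 6, 7, 14, 22].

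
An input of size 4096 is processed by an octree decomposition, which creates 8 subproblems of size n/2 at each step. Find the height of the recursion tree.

For divide and conquer with division factor 2:

Problem sizes at each level:
Level 0: 4096
Level 1: 2048
Level 2: 1024
Level 3: 512
Level 4: 256
Level 5: 128
Level 6: 64
Level 7: 32
Level 8: 16
Level 9: 8
Level 10: 4
Level 11: 2
Level 12: 1

The root is level 0 and the size-1 base case is level 12 (the tree spans levels 0 through 12, i.e. 13 levels counting the root), so the depth is the number of divisions: log_2(4096) = 12

The recursion tree depth is log_2(4096) = 12. At each level, the problem size is divided by 2, so it takes 12 divisions to reduce to a base case of size 1. The algorithm makes 8 recursive calls at each level.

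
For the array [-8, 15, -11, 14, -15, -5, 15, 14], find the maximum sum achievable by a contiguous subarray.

Using Kadane's algorithm on [-8, 15, -11, 14, -15, -5, 15, 14]:

Scanning through the array:
Position 1 (value 15): max_ending_here = 15, max_so_far = 15
Position 2 (value -11): max_ending_here = 4, max_so_far = 15
Position 3 (value 14): max_ending_here = 18, max_so_far = 18
Position 4 (value -15): max_ending_here = 3, max_so_far = 18
Position 5 (value -5): max_ending_here = -2, max_so_far = 18
Position 6 (value 15): max_ending_here = 15, max_so_far = 18
Position 7 (value 14): max_ending_here = 29, max_so_far = 29

Maximum subarray: [15, 14]
Maximum sum: 29

The maximum subarray is [15, 14] with sum 29. This subarray runs from index 6 to index 7.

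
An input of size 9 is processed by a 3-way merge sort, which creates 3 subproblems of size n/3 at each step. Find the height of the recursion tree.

For divide and conquer with division factor 3:

Problem sizes at each level:
Level 0: 9
Level 1: 3
Level 2: 1

The root is level 0 and the size-1 base case is level 2 (the tree spans levels 0 through 2, i.e. 3 levels counting the root), so the depth is the number of divisions: log_3(9) = 2

The recursion tree depth is log_3(9) = 2. At each level, the problem size is divided by 3, so it takes 2 divisions to reduce to a base case of size 1. The algorithm makes 3 recursive calls at each level.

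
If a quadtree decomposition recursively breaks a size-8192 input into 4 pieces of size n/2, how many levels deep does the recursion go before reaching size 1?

For divide and conquer with division factor 2:

Problem sizes at each level:
Level 0: 8192
Level 1: 4096
Level 2: 2048
Level 3: 1024
Level 4: 512
Level 5: 256
Level 6: 128
Level 7: 64
Level 8: 32
Level 9: 16
Level 10: 8
Level 11: 4
Level 12: 2
Level 13: 1

The root is level 0 and the size-1 base case is level 13 (the tree spans levels 0 through 13, i.e. 14 levels counting the root), so the depth is the number of divisions: log_2(8192) = 13

The recursion tree depth is log_2(8192) = 13. At each level, the problem size is divided by 2, so it takes 13 divisions to reduce to a base case of size 1. The algorithm makes 4 recursive calls at each level.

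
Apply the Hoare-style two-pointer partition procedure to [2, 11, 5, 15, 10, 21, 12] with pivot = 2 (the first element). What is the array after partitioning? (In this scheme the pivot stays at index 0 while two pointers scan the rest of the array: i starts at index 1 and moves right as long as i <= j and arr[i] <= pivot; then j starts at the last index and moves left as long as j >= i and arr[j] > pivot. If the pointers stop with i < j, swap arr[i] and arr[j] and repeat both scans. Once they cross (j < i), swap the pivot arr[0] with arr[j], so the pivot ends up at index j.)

Hoare-style two-pointer partition with pivot = 2:

Initial array: [2, 11, 5, 15, 10, 21, 12]

Pointers start at i = 1, j = 6.
i ends at 1, j ends at 0: the pointers have crossed (j < i), so scanning stops.

j = 0, so swapping arr[0] with arr[j] leaves the pivot at position 0: [2, 11, 5, 15, 10, 21, 12]
Pivot position: 0

After partitioning with pivot 2, the array becomes [2, 11, 5, 15, 10, 21, 12]. The pivot is placed at index 0. All elements to the left of the pivot are <= 2, and all elements to the right are > 2.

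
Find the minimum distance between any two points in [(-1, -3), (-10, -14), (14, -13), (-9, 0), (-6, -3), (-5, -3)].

Computing all pairwise distances among 6 points:

d((-1, -3), (-10, -14)) = 14.2127
d((-1, -3), (14, -13)) = 18.0278
d((-1, -3), (-9, 0)) = 8.544
d((-1, -3), (-6, -3)) = 5.0
d((-1, -3), (-5, -3)) = 4.0
d((-10, -14), (14, -13)) = 24.0208
d((-10, -14), (-9, 0)) = 14.0357
d((-10, -14), (-6, -3)) = 11.7047
d((-10, -14), (-5, -3)) = 12.083
d((14, -13), (-9, 0)) = 26.4197
d((14, -13), (-6, -3)) = 22.3607
d((14, -13), (-5, -3)) = 21.4709
d((-9, 0), (-6, -3)) = 4.2426
d((-9, 0), (-5, -3)) = 5.0
d((-6, -3), (-5, -3)) = 1.0 <-- minimum

Closest pair: (-6, -3) and (-5, -3) with distance 1.0

The closest pair is (-6, -3) and (-5, -3) with Euclidean distance 1.0. For 6 points, brute-force pairwise comparison is shown above. For large n, the divide-and-conquer algorithm (sort by x, recurse on halves, check the dividing strip) achieves O(n log n).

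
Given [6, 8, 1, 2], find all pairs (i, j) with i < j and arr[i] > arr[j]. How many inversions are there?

Finding inversions in [6, 8, 1, 2]:

(0, 2): arr[0]=6 > arr[2]=1
(0, 3): arr[0]=6 > arr[3]=2
(1, 2): arr[1]=8 > arr[2]=1
(1, 3): arr[1]=8 > arr[3]=2

Total inversions: 4

The array has 4 inversion(s): (0,2), (0,3), (1,2), (1,3). Each pair (i,j) satisfies i < j and arr[i] > arr[j].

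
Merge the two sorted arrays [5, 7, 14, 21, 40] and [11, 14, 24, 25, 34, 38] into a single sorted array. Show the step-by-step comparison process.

Merging process:

Compare 5 vs 11: take 5 from left. Merged: [5]
Compare 7 vs 11: take 7 from left. Merged: [5, 7]
Compare 14 vs 11: take 11 from right. Merged: [5, 7, 11]
Compare 14 vs 14: take 14 from left. Merged: [5, 7, 11, 14]
Compare 21 vs 14: take 14 from right. Merged: [5, 7, 11, 14, 14]
Compare 21 vs 24: take 21 from left. Merged: [5, 7, 11, 14, 14, 21]
Compare 40 vs 24: take 24 from right. Merged: [5, 7, 11, 14, 14, 21, 24]
Compare 40 vs 25: take 25 from right. Merged: [5, 7, 11, 14, 14, 21, 24, 25]
Compare 40 vs 34: take 34 from right. Merged: [5, 7, 11, 14, 14, 21, 24, 25, 34]
Compare 40 vs 38: take 38 from right. Merged: [5, 7, 11, 14, 14, 21, 24, 25, 34, 38]
Append remaining from left: [40]. Merged: [5, 7, 11, 14, 14, 21, 24, 25, 34, 38, 40]

Final merged array: [5, 7, 11, 14, 14, 21, 24, 25, 34, 38, 40]
Total comparisons: 10

The merged array is [5, 7, 11, 14, 14, 21, 24, 25, 34, 38, 40], requiring 10 comparisons. The merge step runs in O(n) time where n is the total number of elements.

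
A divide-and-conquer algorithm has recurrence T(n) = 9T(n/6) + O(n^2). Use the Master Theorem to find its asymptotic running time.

Master Theorem for T(n) = 9T(n/6) + O(n^2):

a = 9, b = 6, c = 2
log_b(a) = log_6(9) = 1.2263

Case 3: c = 2 > log_6(9) = 1.2263
T(n) = O(n^2) = O(n^2)

For T(n) = 9T(n/6) + O(n^2): log_6(9) = 1.2263. This is Case 3 of the Master Theorem (c > log_b(a), work dominated by root), giving O(n^2).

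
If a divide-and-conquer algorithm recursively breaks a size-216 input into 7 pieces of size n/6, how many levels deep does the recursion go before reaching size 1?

For divide and conquer with division factor 6:

Problem sizes at each level:
Level 0: 216
Level 1: 36
Level 2: 6
Level 3: 1

The root is level 0 and the size-1 base case is level 3 (the tree spans levels 0 through 3, i.e. 4 levels counting the root), so the depth is the number of divisions: log_6(216) = 3

The recursion tree depth is log_6(216) = 3. At each level, the problem size is divided by 6, so it takes 3 divisions to reduce to a base case of size 1. The algorithm makes 7 recursive calls at each level.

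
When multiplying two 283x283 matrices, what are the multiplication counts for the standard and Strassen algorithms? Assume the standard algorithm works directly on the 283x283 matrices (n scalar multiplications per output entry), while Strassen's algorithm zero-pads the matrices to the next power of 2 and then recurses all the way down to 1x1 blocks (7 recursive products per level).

Matrix multiplication for 283x283 matrices:

Strassen's algorithm requires power-of-2 dimensions. Pad 283x283 to 512x512 (next power of 2).

Standard algorithm: 283^3 = 22665187 multiplications
Strassen's algorithm: 7^(log2(512)) = 7^9 = 40353607 multiplications
Difference: 22665187 - 40353607 = -17688420 (Strassen uses MORE here due to padding overhead — for small or just-over-power-of-2 n, padding can outweigh the per-level savings)

Standard: 22665187 multiplications (283^3). Strassen: 40353607 multiplications (7^9, after padding to 512x512). Strassen reduces 8 recursive multiplications to 7 at each level.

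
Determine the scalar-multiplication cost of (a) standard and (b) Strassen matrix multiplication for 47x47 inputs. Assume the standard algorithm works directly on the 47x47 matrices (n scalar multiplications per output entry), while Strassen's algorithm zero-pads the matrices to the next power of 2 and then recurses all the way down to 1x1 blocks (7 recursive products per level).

Matrix multiplication for 47x47 matrices:

Strassen's algorithm requires power-of-2 dimensions. Pad 47x47 to 64x64 (next power of 2).

Standard algorithm: 47^3 = 103823 multiplications
Strassen's algorithm: 7^(log2(64)) = 7^6 = 117649 multiplications
Difference: 103823 - 117649 = -13826 (Strassen uses MORE here due to padding overhead — for small or just-over-power-of-2 n, padding can outweigh the per-level savings)

Standard: 103823 multiplications (47^3). Strassen: 117649 multiplications (7^6, after padding to 64x64). Strassen reduces 8 recursive multiplications to 7 at each level.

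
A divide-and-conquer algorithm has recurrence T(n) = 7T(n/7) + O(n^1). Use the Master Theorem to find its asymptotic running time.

Master Theorem for T(n) = 7T(n/7) + O(n^1):

a = 7, b = 7, c = 1
log_b(a) = log_7(7) = 1.0000

Case 2: c = 1 = log_7(7) = 1.0000
T(n) = O(n^1 log n) = O(n log n)

For T(n) = 7T(n/7) + O(n^1): log_7(7) = 1.0000. This is Case 2 of the Master Theorem (c = log_b(a), equal work at all levels), giving O(n log n).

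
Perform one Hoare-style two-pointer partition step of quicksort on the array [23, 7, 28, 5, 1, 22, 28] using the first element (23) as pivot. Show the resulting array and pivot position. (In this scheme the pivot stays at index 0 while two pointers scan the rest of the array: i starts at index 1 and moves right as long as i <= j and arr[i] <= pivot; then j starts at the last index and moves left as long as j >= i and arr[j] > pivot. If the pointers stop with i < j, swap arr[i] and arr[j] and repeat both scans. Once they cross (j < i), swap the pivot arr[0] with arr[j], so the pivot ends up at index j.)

Hoare-style two-pointer partition with pivot = 23:

Initial array: [23, 7, 28, 5, 1, 22, 28]

Pointers start at i = 1, j = 6.
i stops at index 2 (arr[2]=28 > 23), j stops at index 5 (arr[5]=22 <= 23): swap arr[2] and arr[5], array becomes [23, 7, 22, 5, 1, 28, 28]
i ends at 5, j ends at 4: the pointers have crossed (j < i), so scanning stops.

Swap pivot arr[0] with arr[4] to place pivot at position 4: [1, 7, 22, 5, 23, 28, 28]
Pivot position: 4

After partitioning with pivot 23, the array becomes [1, 7, 22, 5, 23, 28, 28]. The pivot is placed at index 4. All elements to the left of the pivot are <= 23, and all elements to the right are > 23.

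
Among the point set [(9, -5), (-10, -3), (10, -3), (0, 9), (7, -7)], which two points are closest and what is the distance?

Computing all pairwise distances among 5 points:

d((9, -5), (-10, -3)) = 19.105
d((9, -5), (10, -3)) = 2.2361 <-- minimum
d((9, -5), (0, 9)) = 16.6433
d((9, -5), (7, -7)) = 2.8284
d((-10, -3), (10, -3)) = 20.0
d((-10, -3), (0, 9)) = 15.6205
d((-10, -3), (7, -7)) = 17.4642
d((10, -3), (0, 9)) = 15.6205
d((10, -3), (7, -7)) = 5.0
d((0, 9), (7, -7)) = 17.4642

Closest pair: (9, -5) and (10, -3) with distance 2.2361

The closest pair is (9, -5) and (10, -3) with Euclidean distance 2.2361. For 5 points, brute-force pairwise comparison is shown above. For large n, the divide-and-conquer algorithm (sort by x, recurse on halves, check the dividing strip) achieves O(n log n).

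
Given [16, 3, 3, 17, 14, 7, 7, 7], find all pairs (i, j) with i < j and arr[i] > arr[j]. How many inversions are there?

Finding inversions in [16, 3, 3, 17, 14, 7, 7, 7]:

(0, 1): arr[0]=16 > arr[1]=3
(0, 2): arr[0]=16 > arr[2]=3
(0, 4): arr[0]=16 > arr[4]=14
(0, 5): arr[0]=16 > arr[5]=7
(0, 6): arr[0]=16 > arr[6]=7
(0, 7): arr[0]=16 > arr[7]=7
(3, 4): arr[3]=17 > arr[4]=14
(3, 5): arr[3]=17 > arr[5]=7
(3, 6): arr[3]=17 > arr[6]=7
(3, 7): arr[3]=17 > arr[7]=7
(4, 5): arr[4]=14 > arr[5]=7
(4, 6): arr[4]=14 > arr[6]=7
(4, 7): arr[4]=14 > arr[7]=7

Total inversions: 13

The array has 13 inversion(s): (0,1), (0,2), (0,4), (0,5), (0,6), (0,7), (3,4), (3,5), (3,6), (3,7), (4,5), (4,6), (4,7). Each pair (i,j) satisfies i < j and arr[i] > arr[j].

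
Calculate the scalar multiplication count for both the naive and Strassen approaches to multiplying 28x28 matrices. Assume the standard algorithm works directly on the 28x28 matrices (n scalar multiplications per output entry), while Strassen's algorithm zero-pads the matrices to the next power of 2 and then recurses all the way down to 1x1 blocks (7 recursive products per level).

Matrix multiplication for 28x28 matrices:

Strassen's algorithm requires power-of-2 dimensions. Pad 28x28 to 32x32 (next power of 2).

Standard algorithm: 28^3 = 21952 multiplications
Strassen's algorithm: 7^(log2(32)) = 7^5 = 16807 multiplications
Savings: 21952 - 16807 = 5145 multiplications

Standard: 21952 multiplications (28^3). Strassen: 16807 multiplications (7^5, after padding to 32x32). Strassen reduces 8 recursive multiplications to 7 at each level.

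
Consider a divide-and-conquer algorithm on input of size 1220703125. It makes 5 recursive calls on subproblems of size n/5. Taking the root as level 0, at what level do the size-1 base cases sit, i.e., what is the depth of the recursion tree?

For divide and conquer with division factor 5:

Problem sizes at each level:
Level 0: 1220703125
Level 1: 244140625
Level 2: 48828125
Level 3: 9765625
Level 4: 1953125
Level 5: 390625
Level 6: 78125
Level 7: 15625
Level 8: 3125
Level 9: 625
Level 10: 125
Level 11: 25
Level 12: 5
Level 13: 1

The root is level 0 and the size-1 base case is level 13 (the tree spans levels 0 through 13, i.e. 14 levels counting the root), so the depth is the number of divisions: log_5(1220703125) = 13

The recursion tree depth is log_5(1220703125) = 13. At each level, the problem size is divided by 5, so it takes 13 divisions to reduce to a base case of size 1. The algorithm makes 5 recursive calls at each level.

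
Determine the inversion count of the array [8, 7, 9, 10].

Finding inversions in [8, 7, 9, 10]:

(0, 1): arr[0]=8 > arr[1]=7

Total inversions: 1

The array has 1 inversion(s): (0,1). Each pair (i,j) satisfies i < j and arr[i] > arr[j].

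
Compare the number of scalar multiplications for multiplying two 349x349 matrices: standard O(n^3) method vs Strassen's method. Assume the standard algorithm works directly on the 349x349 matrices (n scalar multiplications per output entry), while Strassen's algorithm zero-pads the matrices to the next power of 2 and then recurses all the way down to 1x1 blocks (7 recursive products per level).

Matrix multiplication for 349x349 matrices:

Strassen's algorithm requires power-of-2 dimensions. Pad 349x349 to 512x512 (next power of 2).

Standard algorithm: 349^3 = 42508549 multiplications
Strassen's algorithm: 7^(log2(512)) = 7^9 = 40353607 multiplications
Savings: 42508549 - 40353607 = 2154942 multiplications

Standard: 42508549 multiplications (349^3). Strassen: 40353607 multiplications (7^9, after padding to 512x512). Strassen reduces 8 recursive multiplications to 7 at each level.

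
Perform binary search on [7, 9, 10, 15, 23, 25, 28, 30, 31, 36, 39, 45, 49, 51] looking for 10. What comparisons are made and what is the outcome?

Binary search for 10 in [7, 9, 10, 15, 23, 25, 28, 30, 31, 36, 39, 45, 49, 51]:

lo=0, hi=13, mid=6, arr[mid]=28 -> 28 > 10, search left half
lo=0, hi=5, mid=2, arr[mid]=10 -> Found target at index 2!

Binary search finds 10 at index 2 after 2 comparisons. The search repeatedly halves the search space by comparing with the middle element.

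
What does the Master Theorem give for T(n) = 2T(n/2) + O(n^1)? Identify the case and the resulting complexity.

Master Theorem for T(n) = 2T(n/2) + O(n^1):

a = 2, b = 2, c = 1
log_b(a) = log_2(2) = 1.0000

Case 2: c = 1 = log_2(2) = 1.0000
T(n) = O(n^1 log n) = O(n log n)

For T(n) = 2T(n/2) + O(n^1): log_2(2) = 1.0000. This is Case 2 of the Master Theorem (c = log_b(a), equal work at all levels), giving O(n log n).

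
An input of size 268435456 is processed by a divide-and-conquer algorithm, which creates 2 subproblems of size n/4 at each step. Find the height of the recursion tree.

For divide and conquer with division factor 4:

Problem sizes at each level:
Level 0: 268435456
Level 1: 67108864
Level 2: 16777216
Level 3: 4194304
Level 4: 1048576
Level 5: 262144
Level 6: 65536
Level 7: 16384
Level 8: 4096
Level 9: 1024
Level 10: 256
Level 11: 64
Level 12: 16
Level 13: 4
Level 14: 1

The root is level 0 and the size-1 base case is level 14 (the tree spans levels 0 through 14, i.e. 15 levels counting the root), so the depth is the number of divisions: log_4(268435456) = 14

The recursion tree depth is log_4(268435456) = 14. At each level, the problem size is divided by 4, so it takes 14 divisions to reduce to a base case of size 1. The algorithm makes 2 recursive calls at each level.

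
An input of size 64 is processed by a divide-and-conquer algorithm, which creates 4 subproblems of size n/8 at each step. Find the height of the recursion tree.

For divide and conquer with division factor 8:

Problem sizes at each level:
Level 0: 64
Level 1: 8
Level 2: 1

The root is level 0 and the size-1 base case is level 2 (the tree spans levels 0 through 2, i.e. 3 levels counting the root), so the depth is the number of divisions: log_8(64) = 2

The recursion tree depth is log_8(64) = 2. At each level, the problem size is divided by 8, so it takes 2 divisions to reduce to a base case of size 1. The algorithm makes 4 recursive calls at each level.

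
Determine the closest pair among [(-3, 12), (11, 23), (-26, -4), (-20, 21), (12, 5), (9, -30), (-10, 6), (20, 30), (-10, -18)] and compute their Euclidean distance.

Computing all pairwise distances among 9 points:

d((-3, 12), (11, 23)) = 17.8045
d((-3, 12), (-26, -4)) = 28.0179
d((-3, 12), (-20, 21)) = 19.2354
d((-3, 12), (12, 5)) = 16.5529
d((-3, 12), (9, -30)) = 43.6807
d((-3, 12), (-10, 6)) = 9.2195 <-- minimum
d((-3, 12), (20, 30)) = 29.2062
d((-3, 12), (-10, -18)) = 30.8058
d((11, 23), (-26, -4)) = 45.8039
d((11, 23), (-20, 21)) = 31.0644
d((11, 23), (12, 5)) = 18.0278
d((11, 23), (9, -30)) = 53.0377
d((11, 23), (-10, 6)) = 27.0185
d((11, 23), (20, 30)) = 11.4018
d((11, 23), (-10, -18)) = 46.0652
d((-26, -4), (-20, 21)) = 25.7099
d((-26, -4), (12, 5)) = 39.0512
d((-26, -4), (9, -30)) = 43.6005
d((-26, -4), (-10, 6)) = 18.868
d((-26, -4), (20, 30)) = 57.2014
d((-26, -4), (-10, -18)) = 21.2603
d((-20, 21), (12, 5)) = 35.7771
d((-20, 21), (9, -30)) = 58.6686
d((-20, 21), (-10, 6)) = 18.0278
d((-20, 21), (20, 30)) = 41.0
d((-20, 21), (-10, -18)) = 40.2616
d((12, 5), (9, -30)) = 35.1283
d((12, 5), (-10, 6)) = 22.0227
d((12, 5), (20, 30)) = 26.2488
d((12, 5), (-10, -18)) = 31.8277
d((9, -30), (-10, 6)) = 40.7063
d((9, -30), (20, 30)) = 61.0
d((9, -30), (-10, -18)) = 22.4722
d((-10, 6), (20, 30)) = 38.4187
d((-10, 6), (-10, -18)) = 24.0
d((20, 30), (-10, -18)) = 56.6039

Closest pair: (-3, 12) and (-10, 6) with distance 9.2195

The closest pair is (-3, 12) and (-10, 6) with Euclidean distance 9.2195. For 9 points, brute-force pairwise comparison is shown above. For large n, the divide-and-conquer algorithm (sort by x, recurse on halves, check the dividing strip) achieves O(n log n).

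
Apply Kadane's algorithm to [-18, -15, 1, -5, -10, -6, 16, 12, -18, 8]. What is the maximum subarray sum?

Using Kadane's algorithm on [-18, -15, 1, -5, -10, -6, 16, 12, -18, 8]:

Scanning through the array:
Position 1 (value -15): max_ending_here = -15, max_so_far = -15
Position 2 (value 1): max_ending_here = 1, max_so_far = 1
Position 3 (value -5): max_ending_here = -4, max_so_far = 1
Position 4 (value -10): max_ending_here = -10, max_so_far = 1
Position 5 (value -6): max_ending_here = -6, max_so_far = 1
Position 6 (value 16): max_ending_here = 16, max_so_far = 16
Position 7 (value 12): max_ending_here = 28, max_so_far = 28
Position 8 (value -18): max_ending_here = 10, max_so_far = 28
Position 9 (value 8): max_ending_here = 18, max_so_far = 28

Maximum subarray: [16, 12]
Maximum sum: 28

The maximum subarray is [16, 12] with sum 28. This subarray runs from index 6 to index 7.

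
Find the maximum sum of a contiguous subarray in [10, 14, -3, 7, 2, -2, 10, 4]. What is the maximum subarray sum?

Using Kadane's algorithm on [10, 14, -3, 7, 2, -2, 10, 4]:

Scanning through the array:
Position 1 (value 14): max_ending_here = 24, max_so_far = 24
Position 2 (value -3): max_ending_here = 21, max_so_far = 24
Position 3 (value 7): max_ending_here = 28, max_so_far = 28
Position 4 (value 2): max_ending_here = 30, max_so_far = 30
Position 5 (value -2): max_ending_here = 28, max_so_far = 30
Position 6 (value 10): max_ending_here = 38, max_so_far = 38
Position 7 (value 4): max_ending_here = 42, max_so_far = 42

Maximum subarray: [10, 14, -3, 7, 2, -2, 10, 4]
Maximum sum: 42

The maximum subarray is [10, 14, -3, 7, 2, -2, 10, 4] with sum 42. This subarray runs from index 0 to index 7.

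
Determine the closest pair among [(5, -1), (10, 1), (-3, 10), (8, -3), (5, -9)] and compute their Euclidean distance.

Computing all pairwise distances among 5 points:

d((5, -1), (10, 1)) = 5.3852
d((5, -1), (-3, 10)) = 13.6015
d((5, -1), (8, -3)) = 3.6056 <-- minimum
d((5, -1), (5, -9)) = 8.0
d((10, 1), (-3, 10)) = 15.8114
d((10, 1), (8, -3)) = 4.4721
d((10, 1), (5, -9)) = 11.1803
d((-3, 10), (8, -3)) = 17.0294
d((-3, 10), (5, -9)) = 20.6155
d((8, -3), (5, -9)) = 6.7082

Closest pair: (5, -1) and (8, -3) with distance 3.6056

The closest pair is (5, -1) and (8, -3) with Euclidean distance 3.6056. For 5 points, brute-force pairwise comparison is shown above. For large n, the divide-and-conquer algorithm (sort by x, recurse on halves, check the dividing strip) achieves O(n log n).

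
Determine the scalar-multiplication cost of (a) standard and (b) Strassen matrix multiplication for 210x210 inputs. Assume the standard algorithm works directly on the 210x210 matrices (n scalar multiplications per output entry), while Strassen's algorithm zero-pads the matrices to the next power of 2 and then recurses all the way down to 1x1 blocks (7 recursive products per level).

Matrix multiplication for 210x210 matrices:

Strassen's algorithm requires power-of-2 dimensions. Pad 210x210 to 256x256 (next power of 2).

Standard algorithm: 210^3 = 9261000 multiplications
Strassen's algorithm: 7^(log2(256)) = 7^8 = 5764801 multiplications
Savings: 9261000 - 5764801 = 3496199 multiplications

Standard: 9261000 multiplications (210^3). Strassen: 5764801 multiplications (7^8, after padding to 256x256). Strassen reduces 8 recursive multiplications to 7 at each level.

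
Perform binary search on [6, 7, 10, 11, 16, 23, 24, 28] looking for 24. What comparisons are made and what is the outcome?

Binary search for 24 in [6, 7, 10, 11, 16, 23, 24, 28]:

lo=0, hi=7, mid=3, arr[mid]=11 -> 11 < 24, search right half
lo=4, hi=7, mid=5, arr[mid]=23 -> 23 < 24, search right half
lo=6, hi=7, mid=6, arr[mid]=24 -> Found target at index 6!

Binary search finds 24 at index 6 after 3 comparisons. The search repeatedly halves the search space by comparing with the middle element.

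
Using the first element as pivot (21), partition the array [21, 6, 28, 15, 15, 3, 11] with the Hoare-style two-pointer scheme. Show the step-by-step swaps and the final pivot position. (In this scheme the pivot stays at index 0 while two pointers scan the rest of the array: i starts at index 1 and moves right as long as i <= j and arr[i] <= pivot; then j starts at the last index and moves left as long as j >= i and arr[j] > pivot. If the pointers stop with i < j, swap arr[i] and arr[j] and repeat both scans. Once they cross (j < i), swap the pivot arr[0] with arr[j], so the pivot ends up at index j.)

Hoare-style two-pointer partition with pivot = 21:

Initial array: [21, 6, 28, 15, 15, 3, 11]

Pointers start at i = 1, j = 6.
i stops at index 2 (arr[2]=28 > 21), j stops at index 6 (arr[6]=11 <= 21): swap arr[2] and arr[6], array becomes [21, 6, 11, 15, 15, 3, 28]
i ends at 6, j ends at 5: the pointers have crossed (j < i), so scanning stops.

Swap pivot arr[0] with arr[5] to place pivot at position 5: [3, 6, 11, 15, 15, 21, 28]
Pivot position: 5

After partitioning with pivot 21, the array becomes [3, 6, 11, 15, 15, 21, 28]. The pivot is placed at index 5. All elements to the left of the pivot are <= 21, and all elements to the right are > 21.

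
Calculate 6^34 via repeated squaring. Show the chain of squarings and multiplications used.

Computing 6^34 by squaring (build up from 6^1; each line after the first costs one multiplication):

6^1 = 6
6^2 = (6^1)^2 = 6^2 = 36
6^4 = (6^2)^2 = 36^2 = 1296
6^8 = (6^4)^2 = 1296^2 = 1679616
6^16 = (6^8)^2 = 1679616^2 = 2821109907456
6^17 = 6 * 6^16 = 6 * 2821109907456 = 16926659444736
6^34 = (6^17)^2 = 16926659444736^2 = 286511799958070431838109696

Result: 286511799958070431838109696
Multiplications needed: 6 (6 lines after 6^1)

6^34 = 286511799958070431838109696. Using exponentiation by squaring, this requires 6 multiplications. The key idea: if the exponent is even, square the half-power; if odd, multiply by the base once.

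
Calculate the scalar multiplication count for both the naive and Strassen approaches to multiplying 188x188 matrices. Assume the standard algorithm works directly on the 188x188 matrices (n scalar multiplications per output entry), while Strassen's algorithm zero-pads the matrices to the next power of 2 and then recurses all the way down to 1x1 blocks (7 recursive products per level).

Matrix multiplication for 188x188 matrices:

Strassen's algorithm requires power-of-2 dimensions. Pad 188x188 to 256x256 (next power of 2).

Standard algorithm: 188^3 = 6644672 multiplications
Strassen's algorithm: 7^(log2(256)) = 7^8 = 5764801 multiplications
Savings: 6644672 - 5764801 = 879871 multiplications

Standard: 6644672 multiplications (188^3). Strassen: 5764801 multiplications (7^8, after padding to 256x256). Strassen reduces 8 recursive multiplications to 7 at each level.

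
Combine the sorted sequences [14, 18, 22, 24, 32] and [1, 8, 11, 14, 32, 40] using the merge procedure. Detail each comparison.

Merging process:

Compare 14 vs 1: take 1 from right. Merged: [1]
Compare 14 vs 8: take 8 from right. Merged: [1, 8]
Compare 14 vs 11: take 11 from right. Merged: [1, 8, 11]
Compare 14 vs 14: take 14 from left. Merged: [1, 8, 11, 14]
Compare 18 vs 14: take 14 from right. Merged: [1, 8, 11, 14, 14]
Compare 18 vs 32: take 18 from left. Merged: [1, 8, 11, 14, 14, 18]
Compare 22 vs 32: take 22 from left. Merged: [1, 8, 11, 14, 14, 18, 22]
Compare 24 vs 32: take 24 from left. Merged: [1, 8, 11, 14, 14, 18, 22, 24]
Compare 32 vs 32: take 32 from left. Merged: [1, 8, 11, 14, 14, 18, 22, 24, 32]
Append remaining from right: [32, 40]. Merged: [1, 8, 11, 14, 14, 18, 22, 24, 32, 32, 40]

Final merged array: [1, 8, 11, 14, 14, 18, 22, 24, 32, 32, 40]
Total comparisons: 9

The merged array is [1, 8, 11, 14, 14, 18, 22, 24, 32, 32, 40], requiring 9 comparisons. The merge step runs in O(n) time where n is the total number of elements.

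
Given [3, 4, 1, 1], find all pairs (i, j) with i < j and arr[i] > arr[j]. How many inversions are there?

Finding inversions in [3, 4, 1, 1]:

(0, 2): arr[0]=3 > arr[2]=1
(0, 3): arr[0]=3 > arr[3]=1
(1, 2): arr[1]=4 > arr[2]=1
(1, 3): arr[1]=4 > arr[3]=1

Total inversions: 4

The array has 4 inversion(s): (0,2), (0,3), (1,2), (1,3). Each pair (i,j) satisfies i < j and arr[i] > arr[j].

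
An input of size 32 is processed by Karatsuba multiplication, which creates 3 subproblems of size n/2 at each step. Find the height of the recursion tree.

For divide and conquer with division factor 2:

Problem sizes at each level:
Level 0: 32
Level 1: 16
Level 2: 8
Level 3: 4
Level 4: 2
Level 5: 1

The root is level 0 and the size-1 base case is level 5 (the tree spans levels 0 through 5, i.e. 6 levels counting the root), so the depth is the number of divisions: log_2(32) = 5

The recursion tree depth is log_2(32) = 5. At each level, the problem size is divided by 2, so it takes 5 divisions to reduce to a base case of size 1. The algorithm makes 3 recursive calls at each level.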